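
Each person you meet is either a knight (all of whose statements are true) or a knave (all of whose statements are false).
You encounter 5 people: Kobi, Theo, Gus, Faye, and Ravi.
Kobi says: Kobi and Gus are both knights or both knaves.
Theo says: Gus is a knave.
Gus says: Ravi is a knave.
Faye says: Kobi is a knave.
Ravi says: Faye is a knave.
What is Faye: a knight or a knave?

Consistent assignments: {Kobi=knave, Theo=knave, Gus=knight, Faye=knight, Ravi=knave}
In every consistent assignment, Faye is a knight.

Faye is a knight.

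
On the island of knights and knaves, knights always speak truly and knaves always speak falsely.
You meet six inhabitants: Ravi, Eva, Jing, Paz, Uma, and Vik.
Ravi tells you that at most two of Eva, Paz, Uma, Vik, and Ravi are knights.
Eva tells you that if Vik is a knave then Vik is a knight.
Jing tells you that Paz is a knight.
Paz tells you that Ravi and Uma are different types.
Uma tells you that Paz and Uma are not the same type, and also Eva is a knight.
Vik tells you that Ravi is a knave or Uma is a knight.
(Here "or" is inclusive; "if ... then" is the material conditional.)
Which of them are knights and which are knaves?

Ravi is a knight, Eva is a knave, Jing is a knight, Paz is a knight, Uma is a knave, and Vik is a knave.

Since Ravi is a knight, "at most two of Eva, Paz, Uma, Vik, and Ravi are knights" needs to be True, which holds.
Eva (knave): "if Vik is a knave then Vik is a knight" — false. ✓
Jing is a knight, and the claim "Paz is a knight" is indeed True.
Since Paz is a knight, "Ravi and Uma are different types" needs to be True, which holds.
Uma is a knave; "Paz and Uma are not the same type, and also Eva is a knight" is false, as required.
Vik is a knave, and the claim "Ravi is a knave or Uma is a knight" is indeed false.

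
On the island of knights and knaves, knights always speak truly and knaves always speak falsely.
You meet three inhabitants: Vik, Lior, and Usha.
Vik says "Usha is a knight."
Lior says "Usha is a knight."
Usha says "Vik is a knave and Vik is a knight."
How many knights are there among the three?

The unique consistent assignment is Vik=knave, Lior=knave, Usha=knave.
That has 0 knights.

0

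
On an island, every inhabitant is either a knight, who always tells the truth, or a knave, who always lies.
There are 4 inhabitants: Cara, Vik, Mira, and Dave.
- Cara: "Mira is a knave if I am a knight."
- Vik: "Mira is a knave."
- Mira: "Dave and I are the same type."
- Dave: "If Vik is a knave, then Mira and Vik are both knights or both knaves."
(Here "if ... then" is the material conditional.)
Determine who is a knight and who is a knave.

As a knight, Cara's statement "Mira is a knave if I am a knight" should be true; it is.
Since Vik is a knight, "Mira is a knave" needs to be true, which holds.
Mira is a knave; "Dave and I are the same type" is false, as required.
Dave (knight): "if Vik is a knave, then Mira and Vik are both knights or both knaves" — true. ✓

Cara is a knight, Vik is a knight, Mira is a knave, and Dave is a knight.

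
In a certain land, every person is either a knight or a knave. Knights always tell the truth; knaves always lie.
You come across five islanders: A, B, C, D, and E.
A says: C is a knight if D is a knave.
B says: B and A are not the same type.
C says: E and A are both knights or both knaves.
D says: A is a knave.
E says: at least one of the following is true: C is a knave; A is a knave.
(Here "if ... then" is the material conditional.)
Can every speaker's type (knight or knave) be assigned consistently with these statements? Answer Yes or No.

No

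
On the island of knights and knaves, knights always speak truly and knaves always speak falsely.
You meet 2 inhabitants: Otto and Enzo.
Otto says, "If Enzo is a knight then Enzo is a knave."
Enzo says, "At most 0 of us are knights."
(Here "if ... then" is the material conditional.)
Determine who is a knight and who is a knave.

Otto is a knight; "if Enzo is a knight then Enzo is a knave" is true, as required.
Enzo (knave): "at most 0 of us are knights" — false. ✓

Knights: Otto. Knaves: Enzo.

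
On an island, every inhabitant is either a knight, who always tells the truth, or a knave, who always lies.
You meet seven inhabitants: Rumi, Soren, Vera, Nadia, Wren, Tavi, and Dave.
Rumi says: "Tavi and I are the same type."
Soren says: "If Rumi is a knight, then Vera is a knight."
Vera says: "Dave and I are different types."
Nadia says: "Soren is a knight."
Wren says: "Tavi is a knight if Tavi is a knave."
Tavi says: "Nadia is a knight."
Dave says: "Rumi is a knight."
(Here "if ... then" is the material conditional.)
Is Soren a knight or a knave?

Soren is a knight.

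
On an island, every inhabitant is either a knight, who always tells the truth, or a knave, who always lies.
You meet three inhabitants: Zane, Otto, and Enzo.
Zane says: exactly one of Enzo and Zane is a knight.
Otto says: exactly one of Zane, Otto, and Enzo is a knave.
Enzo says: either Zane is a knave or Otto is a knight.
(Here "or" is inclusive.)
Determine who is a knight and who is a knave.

Knights: Zane. Knaves: Otto and Enzo.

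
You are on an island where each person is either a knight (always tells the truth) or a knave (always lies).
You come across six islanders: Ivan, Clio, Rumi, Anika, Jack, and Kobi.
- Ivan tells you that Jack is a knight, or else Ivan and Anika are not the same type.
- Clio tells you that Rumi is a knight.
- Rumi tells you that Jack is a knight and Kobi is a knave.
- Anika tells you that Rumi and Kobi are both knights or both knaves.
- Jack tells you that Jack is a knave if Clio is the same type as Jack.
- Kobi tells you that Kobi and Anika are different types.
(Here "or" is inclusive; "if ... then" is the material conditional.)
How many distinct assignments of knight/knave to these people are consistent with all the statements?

1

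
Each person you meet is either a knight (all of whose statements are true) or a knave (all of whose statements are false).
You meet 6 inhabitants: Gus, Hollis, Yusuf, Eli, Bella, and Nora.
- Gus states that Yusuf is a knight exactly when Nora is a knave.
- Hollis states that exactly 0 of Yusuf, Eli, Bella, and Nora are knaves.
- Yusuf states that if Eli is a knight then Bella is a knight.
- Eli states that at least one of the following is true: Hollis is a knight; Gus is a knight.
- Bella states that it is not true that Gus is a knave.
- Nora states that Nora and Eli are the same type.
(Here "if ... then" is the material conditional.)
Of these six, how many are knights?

The unique consistent assignment is Gus=knight, Hollis=knave, Yusuf=knight, Eli=knight, Bella=knight, Nora=knave.
That has 4 knights.

4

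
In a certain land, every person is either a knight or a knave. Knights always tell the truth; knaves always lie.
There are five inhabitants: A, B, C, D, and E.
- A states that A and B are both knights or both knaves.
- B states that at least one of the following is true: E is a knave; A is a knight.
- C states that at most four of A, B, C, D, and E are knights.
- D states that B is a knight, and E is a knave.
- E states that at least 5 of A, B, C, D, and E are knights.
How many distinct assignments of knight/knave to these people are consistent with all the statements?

2

Consistent assignments:
  A=knight, B=knight, C=knight, D=knight, E=knave
  A=knave, B=knight, C=knight, D=knight, E=knave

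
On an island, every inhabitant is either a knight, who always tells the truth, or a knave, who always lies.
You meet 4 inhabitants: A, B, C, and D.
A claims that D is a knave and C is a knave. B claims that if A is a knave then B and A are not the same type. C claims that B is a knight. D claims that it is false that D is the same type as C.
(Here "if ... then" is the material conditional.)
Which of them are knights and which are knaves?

A is a knave, B is a knave, C is a knave, and D is a knight.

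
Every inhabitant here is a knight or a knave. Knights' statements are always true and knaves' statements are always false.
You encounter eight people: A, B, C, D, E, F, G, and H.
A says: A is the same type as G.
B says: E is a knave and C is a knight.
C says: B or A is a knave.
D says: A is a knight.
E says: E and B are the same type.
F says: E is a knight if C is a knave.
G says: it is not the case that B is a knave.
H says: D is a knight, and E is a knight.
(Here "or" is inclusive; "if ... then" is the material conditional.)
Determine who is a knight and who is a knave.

A is a knave, B is a knight, C is a knight, D is a knave, E is a knave, F is a knight, G is a knight, and H is a knave.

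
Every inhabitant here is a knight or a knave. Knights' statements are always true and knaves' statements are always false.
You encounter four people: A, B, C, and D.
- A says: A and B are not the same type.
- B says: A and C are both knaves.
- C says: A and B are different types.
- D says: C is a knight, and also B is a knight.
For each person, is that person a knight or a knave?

A (knight): "A and B are not the same type" — True. ✓
B is a knave, so "A and C are both knaves" must be False — and it is.
C is a knight; "A and B are different types" is True, as required.
D is a knave; "C is a knight, and also B is a knight" is False, as required.

A is a knight, B is a knave, C is a knight, and D is a knave.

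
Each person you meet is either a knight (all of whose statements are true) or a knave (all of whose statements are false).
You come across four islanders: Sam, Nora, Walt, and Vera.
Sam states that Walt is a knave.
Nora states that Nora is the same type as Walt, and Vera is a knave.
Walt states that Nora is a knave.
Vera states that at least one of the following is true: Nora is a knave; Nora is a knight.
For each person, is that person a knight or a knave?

Since Sam is a knave, "Walt is a knave" needs to be false, which holds.
Nora (knave): "Nora is the same type as Walt, and Vera is a knave" — false. ✓
Since Walt is a knight, "Nora is a knave" needs to be true, which holds.
Since Vera is a knight, "at least one of the following is true: Nora is a knave; Nora is a knight" needs to be true, which holds.

Sam is a knave, Nora is a knave, Walt is a knight, and Vera is a knight.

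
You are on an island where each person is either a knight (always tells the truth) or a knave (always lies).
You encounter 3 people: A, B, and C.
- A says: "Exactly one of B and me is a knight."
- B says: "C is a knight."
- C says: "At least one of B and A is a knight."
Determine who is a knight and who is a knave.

Knights: none. Knaves: A, B, and C.

A is a knave, and the claim "exactly one of B and me is a knight" is indeed False.
B (knave): "C is a knight" — False. ✓
C is a knave, and the claim "at least one of B and A is a knight" is indeed False.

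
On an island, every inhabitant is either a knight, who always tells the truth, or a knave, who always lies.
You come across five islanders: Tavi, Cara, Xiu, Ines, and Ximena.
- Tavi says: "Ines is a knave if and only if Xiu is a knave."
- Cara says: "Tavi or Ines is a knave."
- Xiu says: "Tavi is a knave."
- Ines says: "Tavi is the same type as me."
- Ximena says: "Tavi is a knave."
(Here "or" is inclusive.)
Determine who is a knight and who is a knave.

Tavi is a knight, Cara is a knight, Xiu is a knave, Ines is a knave, and Ximena is a knave.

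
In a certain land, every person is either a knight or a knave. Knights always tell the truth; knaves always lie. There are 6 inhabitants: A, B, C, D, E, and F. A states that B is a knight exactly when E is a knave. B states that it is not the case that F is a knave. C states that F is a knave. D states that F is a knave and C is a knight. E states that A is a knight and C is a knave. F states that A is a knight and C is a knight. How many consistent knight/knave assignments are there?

1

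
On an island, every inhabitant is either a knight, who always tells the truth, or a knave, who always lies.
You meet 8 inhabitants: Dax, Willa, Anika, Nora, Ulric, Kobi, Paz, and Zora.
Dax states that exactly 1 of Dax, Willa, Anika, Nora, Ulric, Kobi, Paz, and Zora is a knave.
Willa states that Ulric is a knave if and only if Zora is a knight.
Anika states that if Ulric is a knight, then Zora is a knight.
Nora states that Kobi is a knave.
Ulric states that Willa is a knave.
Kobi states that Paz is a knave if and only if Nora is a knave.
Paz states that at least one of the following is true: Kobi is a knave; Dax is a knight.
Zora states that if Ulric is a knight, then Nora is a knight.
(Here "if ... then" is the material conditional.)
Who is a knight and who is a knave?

As a knave, Dax's statement "exactly 1 of Dax, Willa, Anika, Nora, Ulric, Kobi, Paz, and Zora is a knave" should be false; it is.
As a knight, Willa's statement "Ulric is a knave if and only if Zora is a knight" should be True; it is.
Anika is a knight, so "if Ulric is a knight, then Zora is a knight" must be True — and it is.
Nora is a knave; "Kobi is a knave" is false, as required.
Ulric (knave): "Willa is a knave" — false. ✓
As a knight, Kobi's statement "Paz is a knave if and only if Nora is a knave" should be True; it is.
Since Paz is a knave, "at least one of the following is true: Kobi is a knave; Dax is a knight" needs to be false, which holds.
Zora is a knight; "if Ulric is a knight, then Nora is a knight" is True, as required.

Dax is a knave, Willa is a knight, Anika is a knight, Nora is a knave, Ulric is a knave, Kobi is a knight, Paz is a knave, and Zora is a knight.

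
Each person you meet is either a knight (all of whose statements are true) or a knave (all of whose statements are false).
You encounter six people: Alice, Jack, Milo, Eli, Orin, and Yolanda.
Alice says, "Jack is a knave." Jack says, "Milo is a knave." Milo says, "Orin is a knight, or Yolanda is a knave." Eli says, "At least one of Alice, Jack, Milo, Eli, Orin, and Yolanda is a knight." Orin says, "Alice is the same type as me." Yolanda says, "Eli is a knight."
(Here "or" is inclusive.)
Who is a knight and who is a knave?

Alice is a knight, Jack is a knave, Milo is a knight, Eli is a knight, Orin is a knight, and Yolanda is a knight.

Alice (knight): "Jack is a knave" — true. ✓
Jack is a knave, and the claim "Milo is a knave" is indeed false.
Milo is a knight, so "Orin is a knight, or Yolanda is a knave" must be true — and it is.
Eli (knight): "at least one of Alice, Jack, Milo, Eli, Orin, and Yolanda is a knight" — true. ✓
Orin is a knight, and the claim "Alice is the same type as me" is indeed true.
As a knight, Yolanda's statement "Eli is a knight" should be true; it is.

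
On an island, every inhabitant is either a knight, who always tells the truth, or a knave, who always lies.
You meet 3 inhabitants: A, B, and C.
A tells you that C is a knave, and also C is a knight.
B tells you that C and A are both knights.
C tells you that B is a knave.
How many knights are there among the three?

1

The unique consistent assignment is A=knave, B=knave, C=knight.
That has 1 knight.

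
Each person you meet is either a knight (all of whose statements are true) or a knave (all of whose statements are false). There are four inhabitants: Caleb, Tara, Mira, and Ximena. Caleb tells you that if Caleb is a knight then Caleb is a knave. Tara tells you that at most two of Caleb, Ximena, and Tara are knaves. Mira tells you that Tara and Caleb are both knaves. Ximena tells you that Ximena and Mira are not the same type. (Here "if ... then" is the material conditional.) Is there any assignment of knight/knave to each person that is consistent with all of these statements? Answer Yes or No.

No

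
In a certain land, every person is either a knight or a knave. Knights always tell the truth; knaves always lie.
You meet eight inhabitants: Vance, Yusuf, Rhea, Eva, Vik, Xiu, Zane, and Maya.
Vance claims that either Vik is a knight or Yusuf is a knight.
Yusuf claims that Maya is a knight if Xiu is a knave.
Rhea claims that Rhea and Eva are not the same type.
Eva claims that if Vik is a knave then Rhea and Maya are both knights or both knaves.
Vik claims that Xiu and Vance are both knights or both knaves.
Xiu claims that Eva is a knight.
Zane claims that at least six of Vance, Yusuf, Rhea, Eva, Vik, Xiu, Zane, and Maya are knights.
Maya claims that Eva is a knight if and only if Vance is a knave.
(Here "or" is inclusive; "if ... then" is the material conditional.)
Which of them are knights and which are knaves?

Knights: Vance, Yusuf, and Maya. Knaves: Rhea, Eva, Vik, Xiu, and Zane.

Vance is a knight; "either Vik is a knight or Yusuf is a knight" is true, as required.
Yusuf is a knight, and the claim "Maya is a knight if Xiu is a knave" is indeed true.
Rhea is a knave, and the claim "Rhea and Eva are not the same type" is indeed false.
As a knave, Eva's statement "if Vik is a knave then Rhea and Maya are both knights or both knaves" should be false; it is.
Vik is a knave, and the claim "Xiu and Vance are both knights or both knaves" is indeed false.
Xiu is a knave; "Eva is a knight" is false, as required.
Zane is a knave; "at least six of Vance, Yusuf, Rhea, Eva, Vik, Xiu, Zane, and Maya are knights" is false, as required.
As a knight, Maya's statement "Eva is a knight if and only if Vance is a knave" should be true; it is.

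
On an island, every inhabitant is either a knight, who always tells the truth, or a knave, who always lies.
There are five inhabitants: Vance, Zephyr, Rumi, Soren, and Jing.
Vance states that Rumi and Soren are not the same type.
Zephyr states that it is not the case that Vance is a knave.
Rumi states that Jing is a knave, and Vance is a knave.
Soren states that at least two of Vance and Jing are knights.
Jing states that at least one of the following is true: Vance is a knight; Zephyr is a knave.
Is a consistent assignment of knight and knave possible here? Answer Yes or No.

Yes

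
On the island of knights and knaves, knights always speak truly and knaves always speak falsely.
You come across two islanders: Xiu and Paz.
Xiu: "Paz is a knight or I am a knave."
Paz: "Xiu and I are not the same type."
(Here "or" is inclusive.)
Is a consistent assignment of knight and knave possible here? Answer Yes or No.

No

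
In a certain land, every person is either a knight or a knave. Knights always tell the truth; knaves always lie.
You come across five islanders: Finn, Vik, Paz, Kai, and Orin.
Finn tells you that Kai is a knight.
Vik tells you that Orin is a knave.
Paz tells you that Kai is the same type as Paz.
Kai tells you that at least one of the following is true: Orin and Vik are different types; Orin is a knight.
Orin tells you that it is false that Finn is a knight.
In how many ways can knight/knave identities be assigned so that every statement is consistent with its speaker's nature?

2

Consistent assignments:
  Finn=knight, Vik=knight, Paz=knight, Kai=knight, Orin=knave
  Finn=knight, Vik=knight, Paz=knave, Kai=knight, Orin=knave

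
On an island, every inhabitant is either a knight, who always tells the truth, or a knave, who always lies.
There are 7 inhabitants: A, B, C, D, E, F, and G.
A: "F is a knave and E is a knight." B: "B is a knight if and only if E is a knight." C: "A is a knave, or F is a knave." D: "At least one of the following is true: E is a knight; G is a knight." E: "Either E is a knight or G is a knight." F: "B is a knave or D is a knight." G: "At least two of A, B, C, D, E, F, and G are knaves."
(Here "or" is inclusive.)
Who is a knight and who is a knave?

A is a knave, B is a knave, C is a knight, D is a knight, E is a knight, F is a knight, and G is a knight.

A is a knave; "F is a knave and E is a knight" is False, as required.
As a knave, B's statement "B is a knight if and only if E is a knight" should be False; it is.
C is a knight, and the claim "A is a knave, or F is a knave" is indeed true.
D is a knight, and the claim "at least one of the following is true: E is a knight; G is a knight" is indeed true.
E is a knight, so "either E is a knight or G is a knight" must be true — and it is.
As a knight, F's statement "B is a knave or D is a knight" should be true; it is.
Since G is a knight, "at least two of A, B, C, D, E, F, and G are knaves" needs to be true, which holds.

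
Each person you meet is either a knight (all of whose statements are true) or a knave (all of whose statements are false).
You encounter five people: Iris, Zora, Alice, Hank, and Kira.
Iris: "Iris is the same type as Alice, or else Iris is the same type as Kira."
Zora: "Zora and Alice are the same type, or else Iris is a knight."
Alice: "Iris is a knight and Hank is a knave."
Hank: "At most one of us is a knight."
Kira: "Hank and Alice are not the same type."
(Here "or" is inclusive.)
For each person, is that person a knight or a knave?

Knights: Iris, Zora, Alice, and Kira. Knaves: Hank.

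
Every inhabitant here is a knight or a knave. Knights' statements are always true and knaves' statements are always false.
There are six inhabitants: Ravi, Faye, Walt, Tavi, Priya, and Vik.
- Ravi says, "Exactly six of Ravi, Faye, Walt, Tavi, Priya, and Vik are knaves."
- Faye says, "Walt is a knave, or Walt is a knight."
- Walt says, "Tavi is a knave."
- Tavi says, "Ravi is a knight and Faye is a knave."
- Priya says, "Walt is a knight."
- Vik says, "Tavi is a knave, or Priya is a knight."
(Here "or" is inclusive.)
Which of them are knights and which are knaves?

Since Ravi is a knave, "exactly six of Ravi, Faye, Walt, Tavi, Priya, and Vik are knaves" needs to be false, which holds.
Faye (knight): "Walt is a knave, or Walt is a knight" — true. ✓
Walt is a knight; "Tavi is a knave" is true, as required.
Tavi is a knave; "Ravi is a knight and Faye is a knave" is false, as required.
Priya is a knight; "Walt is a knight" is true, as required.
Since Vik is a knight, "Tavi is a knave, or Priya is a knight" needs to be true, which holds.

Knights: Faye, Walt, Priya, and Vik. Knaves: Ravi and Tavi.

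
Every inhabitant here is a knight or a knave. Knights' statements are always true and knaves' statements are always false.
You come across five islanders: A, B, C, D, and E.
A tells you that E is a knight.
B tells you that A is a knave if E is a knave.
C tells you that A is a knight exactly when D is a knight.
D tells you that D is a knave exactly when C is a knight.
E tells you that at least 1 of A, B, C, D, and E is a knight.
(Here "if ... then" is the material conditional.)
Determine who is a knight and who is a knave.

Suppose A is a knave. Then A's statement "E is a knight" would have to be false. Checking the 16 ways to assign the others, none is consistent with every speaker.
(For instance, with B=knight, C=knave, D=knave, E=knight, A's claim "E is a knight" comes out true where it would need to be false.)
So A must be a knight, making "E is a knight" true. Taking A=knight, B=knight, C=knave, D=knave, E=knight, each remaining statement checks out:
  B (knight): "A is a knave if E is a knave" — true. ✓
  C (knave): "A is a knight exactly when D is a knight" — false. ✓
  D (knave): "D is a knave exactly when C is a knight" — false. ✓
  E (knight): "at least 1 of A, B, C, D, and E is a knight" — true. ✓
This is the unique consistent assignment.

A is a knight, B is a knight, C is a knave, D is a knave, and E is a knight.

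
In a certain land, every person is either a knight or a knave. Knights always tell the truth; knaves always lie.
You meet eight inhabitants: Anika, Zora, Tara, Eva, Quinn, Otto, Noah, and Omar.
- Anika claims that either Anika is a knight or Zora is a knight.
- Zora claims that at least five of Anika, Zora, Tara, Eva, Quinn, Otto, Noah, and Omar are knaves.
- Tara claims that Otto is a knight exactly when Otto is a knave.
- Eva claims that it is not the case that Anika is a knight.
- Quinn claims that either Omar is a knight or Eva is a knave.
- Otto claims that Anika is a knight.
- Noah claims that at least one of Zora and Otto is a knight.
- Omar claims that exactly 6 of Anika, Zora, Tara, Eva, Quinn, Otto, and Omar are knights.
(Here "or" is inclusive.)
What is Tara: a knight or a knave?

Consistent assignments: {Anika=knight, Zora=knave, Tara=knave, Eva=knave, Quinn=knight, Otto=knight, Noah=knight, Omar=knave}
In every consistent assignment, Tara is a knave.

Tara is a knave.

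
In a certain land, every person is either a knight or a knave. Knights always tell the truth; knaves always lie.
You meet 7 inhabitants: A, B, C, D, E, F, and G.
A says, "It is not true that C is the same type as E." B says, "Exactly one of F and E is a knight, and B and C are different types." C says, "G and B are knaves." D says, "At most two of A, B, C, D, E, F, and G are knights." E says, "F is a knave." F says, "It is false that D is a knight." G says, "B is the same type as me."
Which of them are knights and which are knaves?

A is a knave, B is a knight, C is a knave, D is a knave, E is a knave, F is a knight, and G is a knight.

Since A is a knave, "it is not true that C is the same type as E" needs to be false, which holds.
B (knight): "exactly one of F and E is a knight, and B and C are different types" — true. ✓
As a knave, C's statement "G and B are knaves" should be false; it is.
D is a knave; "at most two of A, B, C, D, E, F, and G are knights" is false, as required.
As a knave, E's statement "F is a knave" should be false; it is.
As a knight, F's statement "it is false that D is a knight" should be true; it is.
G is a knight, and the claim "B is the same type as me" is indeed true.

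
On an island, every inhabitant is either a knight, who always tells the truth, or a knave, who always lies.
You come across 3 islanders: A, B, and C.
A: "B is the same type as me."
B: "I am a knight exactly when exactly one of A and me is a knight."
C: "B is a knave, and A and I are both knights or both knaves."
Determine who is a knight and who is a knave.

A is a knave, B is a knight, and C is a knave.

A is a knave, and the claim "B is the same type as me" is indeed false.
As a knight, B's statement "I am a knight exactly when exactly one of A and me is a knight" should be true; it is.
C is a knave, so "B is a knave, and A and I are both knights or both knaves" must be false — and it is.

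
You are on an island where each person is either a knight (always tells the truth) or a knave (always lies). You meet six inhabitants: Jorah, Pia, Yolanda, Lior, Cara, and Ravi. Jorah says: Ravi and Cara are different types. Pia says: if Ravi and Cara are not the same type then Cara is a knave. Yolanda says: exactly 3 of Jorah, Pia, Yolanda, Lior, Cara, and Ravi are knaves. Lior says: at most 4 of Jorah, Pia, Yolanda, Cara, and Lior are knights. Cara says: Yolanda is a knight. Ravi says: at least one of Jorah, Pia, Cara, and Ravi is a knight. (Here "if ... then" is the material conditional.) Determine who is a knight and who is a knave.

Jorah is a knight, Pia is a knight, Yolanda is a knave, Lior is a knight, Cara is a knave, and Ravi is a knight.

Jorah is a knight, and the claim "Ravi and Cara are different types" is indeed true.
Pia is a knight, and the claim "if Ravi and Cara are not the same type then Cara is a knave" is indeed true.
Since Yolanda is a knave, "exactly 3 of Jorah, Pia, Yolanda, Lior, Cara, and Ravi are knaves" needs to be False, which holds.
Since Lior is a knight, "at most 4 of Jorah, Pia, Yolanda, Cara, and Lior are knights" needs to be true, which holds.
Since Cara is a knave, "Yolanda is a knight" needs to be False, which holds.
Ravi (knight): "at least one of Jorah, Pia, Cara, and Ravi is a knight" — true. ✓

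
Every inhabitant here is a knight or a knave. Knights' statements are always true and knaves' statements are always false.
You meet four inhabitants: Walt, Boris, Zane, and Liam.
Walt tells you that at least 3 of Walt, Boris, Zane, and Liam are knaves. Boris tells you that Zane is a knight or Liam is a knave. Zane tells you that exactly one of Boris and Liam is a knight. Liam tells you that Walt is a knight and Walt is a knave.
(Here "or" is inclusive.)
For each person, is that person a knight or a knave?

Walt is a knave, Boris is a knight, Zane is a knight, and Liam is a knave.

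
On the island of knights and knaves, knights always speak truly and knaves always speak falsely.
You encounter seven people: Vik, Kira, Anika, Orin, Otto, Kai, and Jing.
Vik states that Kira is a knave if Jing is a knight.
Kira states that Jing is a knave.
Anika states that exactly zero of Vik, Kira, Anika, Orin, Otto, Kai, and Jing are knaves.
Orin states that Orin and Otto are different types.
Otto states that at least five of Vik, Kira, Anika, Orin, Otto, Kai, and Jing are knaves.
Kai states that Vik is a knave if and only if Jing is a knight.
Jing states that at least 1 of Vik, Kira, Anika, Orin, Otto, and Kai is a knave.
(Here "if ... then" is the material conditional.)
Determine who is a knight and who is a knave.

Vik is a knight, Kira is a knave, Anika is a knave, Orin is a knight, Otto is a knave, Kai is a knave, and Jing is a knight.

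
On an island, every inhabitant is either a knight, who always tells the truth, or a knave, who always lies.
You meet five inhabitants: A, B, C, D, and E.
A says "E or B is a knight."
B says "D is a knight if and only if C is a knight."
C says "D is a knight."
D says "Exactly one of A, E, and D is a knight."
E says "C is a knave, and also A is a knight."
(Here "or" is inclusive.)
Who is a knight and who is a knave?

A is a knight, B is a knight, C is a knave, D is a knave, and E is a knight.

Suppose A is a knave. Then A's statement "E or B is a knight" would have to be false. Checking the 16 ways to assign the others, none is consistent with every speaker.
(For instance, with B=knight, C=knave, D=knave, E=knight, A's claim "E or B is a knight" comes out true where it would need to be false.)
So A must be a knight, making "E or B is a knight" true. Taking A=knight, B=knight, C=knave, D=knave, E=knight, each remaining statement checks out:
  B (knight): "D is a knight if and only if C is a knight" — true. ✓
  C (knave): "D is a knight" — false. ✓
  D (knave): "exactly one of A, E, and D is a knight" — false. ✓
  E (knight): "C is a knave, and also A is a knight" — true. ✓
This is the unique consistent assignment.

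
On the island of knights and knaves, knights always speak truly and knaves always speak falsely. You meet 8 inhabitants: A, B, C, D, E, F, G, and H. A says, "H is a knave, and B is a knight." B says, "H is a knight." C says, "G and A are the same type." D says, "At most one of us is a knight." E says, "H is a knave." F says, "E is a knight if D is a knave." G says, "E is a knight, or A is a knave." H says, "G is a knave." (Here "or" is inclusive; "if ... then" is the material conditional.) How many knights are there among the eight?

3

The unique consistent assignment is A=knave, B=knave, C=knave, D=knave, E=knight, F=knight, G=knight, H=knave.
That has 3 knights.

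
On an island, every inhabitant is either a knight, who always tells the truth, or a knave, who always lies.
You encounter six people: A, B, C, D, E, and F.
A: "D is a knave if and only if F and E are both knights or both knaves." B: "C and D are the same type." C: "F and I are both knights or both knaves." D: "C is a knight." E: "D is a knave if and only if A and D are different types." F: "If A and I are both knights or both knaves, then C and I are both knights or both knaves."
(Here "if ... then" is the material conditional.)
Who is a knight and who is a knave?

A is a knave, B is a knight, C is a knave, D is a knave, E is a knave, and F is a knight.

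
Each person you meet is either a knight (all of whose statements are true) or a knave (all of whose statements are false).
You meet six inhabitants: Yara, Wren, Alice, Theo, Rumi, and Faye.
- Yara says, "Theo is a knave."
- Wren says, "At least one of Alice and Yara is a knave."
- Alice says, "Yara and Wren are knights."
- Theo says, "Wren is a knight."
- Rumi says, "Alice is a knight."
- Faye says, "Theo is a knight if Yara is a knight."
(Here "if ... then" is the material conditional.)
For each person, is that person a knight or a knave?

Yara is a knave, so "Theo is a knave" must be false — and it is.
As a knight, Wren's statement "at least one of Alice and Yara is a knave" should be True; it is.
As a knave, Alice's statement "Yara and Wren are knights" should be false; it is.
Theo (knight): "Wren is a knight" — True. ✓
Since Rumi is a knave, "Alice is a knight" needs to be false, which holds.
Since Faye is a knight, "Theo is a knight if Yara is a knight" needs to be True, which holds.

Yara is a knave, Wren is a knight, Alice is a knave, Theo is a knight, Rumi is a knave, and Faye is a knight.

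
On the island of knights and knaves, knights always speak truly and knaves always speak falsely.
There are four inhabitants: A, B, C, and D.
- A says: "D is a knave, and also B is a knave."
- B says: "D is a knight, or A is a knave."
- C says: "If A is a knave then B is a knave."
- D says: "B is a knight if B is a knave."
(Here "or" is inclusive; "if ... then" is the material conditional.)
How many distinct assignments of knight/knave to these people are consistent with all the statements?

2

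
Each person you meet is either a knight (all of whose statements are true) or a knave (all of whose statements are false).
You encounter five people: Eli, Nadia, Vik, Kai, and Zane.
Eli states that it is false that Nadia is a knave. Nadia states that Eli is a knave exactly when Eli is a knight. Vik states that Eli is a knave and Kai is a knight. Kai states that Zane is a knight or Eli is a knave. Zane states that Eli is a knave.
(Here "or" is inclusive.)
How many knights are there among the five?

3

The unique consistent assignment is Eli=knave, Nadia=knave, Vik=knight, Kai=knight, Zane=knight.
That has 3 knights.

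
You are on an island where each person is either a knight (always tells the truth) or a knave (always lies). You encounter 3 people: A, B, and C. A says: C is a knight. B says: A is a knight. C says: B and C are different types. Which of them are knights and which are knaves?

A is a knave, so "C is a knight" must be False — and it is.
B is a knave, so "A is a knight" must be False — and it is.
C is a knave, and the claim "B and C are different types" is indeed False.

A is a knave, B is a knave, and C is a knave.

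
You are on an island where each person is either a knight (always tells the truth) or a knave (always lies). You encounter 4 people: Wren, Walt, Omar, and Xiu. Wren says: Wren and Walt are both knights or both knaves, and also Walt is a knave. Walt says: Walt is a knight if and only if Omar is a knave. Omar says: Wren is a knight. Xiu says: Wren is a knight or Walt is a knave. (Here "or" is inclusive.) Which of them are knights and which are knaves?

Wren is a knave, so "Wren and Walt are both knights or both knaves, and also Walt is a knave" must be false — and it is.
Walt is a knight, and the claim "Walt is a knight if and only if Omar is a knave" is indeed True.
Omar is a knave, so "Wren is a knight" must be false — and it is.
As a knave, Xiu's statement "Wren is a knight or Walt is a knave" should be false; it is.

Wren is a knave, Walt is a knight, Omar is a knave, and Xiu is a knave.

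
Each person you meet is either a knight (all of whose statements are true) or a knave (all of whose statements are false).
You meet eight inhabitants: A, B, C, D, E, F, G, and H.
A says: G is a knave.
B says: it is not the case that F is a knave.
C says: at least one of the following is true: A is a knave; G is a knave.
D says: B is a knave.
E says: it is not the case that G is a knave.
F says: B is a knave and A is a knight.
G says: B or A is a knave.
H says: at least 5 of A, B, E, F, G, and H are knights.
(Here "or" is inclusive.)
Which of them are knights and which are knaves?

A is a knave, so "G is a knave" must be False — and it is.
B is a knave, so "it is not the case that F is a knave" must be False — and it is.
C is a knight, so "at least one of the following is true: A is a knave; G is a knave" must be true — and it is.
D (knight): "B is a knave" — true. ✓
Since E is a knight, "it is not the case that G is a knave" needs to be true, which holds.
F is a knave; "B is a knave and A is a knight" is False, as required.
As a knight, G's statement "B or A is a knave" should be true; it is.
H is a knave; "at least 5 of A, B, E, F, G, and H are knights" is False, as required.

A is a knave, B is a knave, C is a knight, D is a knight, E is a knight, F is a knave, G is a knight, and H is a knave.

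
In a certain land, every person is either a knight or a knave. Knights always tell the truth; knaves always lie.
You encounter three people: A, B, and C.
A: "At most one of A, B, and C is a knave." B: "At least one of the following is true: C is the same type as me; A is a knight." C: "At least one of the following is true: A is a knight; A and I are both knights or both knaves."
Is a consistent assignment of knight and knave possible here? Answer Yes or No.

Yes

One consistent assignment: A=knight, B=knight, C=knight.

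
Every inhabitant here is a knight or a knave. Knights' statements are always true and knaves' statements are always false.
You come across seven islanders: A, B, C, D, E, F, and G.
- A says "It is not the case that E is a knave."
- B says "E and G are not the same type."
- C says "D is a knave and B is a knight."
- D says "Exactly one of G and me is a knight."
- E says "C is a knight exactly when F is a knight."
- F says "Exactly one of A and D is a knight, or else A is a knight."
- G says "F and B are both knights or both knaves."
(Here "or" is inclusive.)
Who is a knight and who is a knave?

A (knave): "it is not the case that E is a knave" — false. ✓
As a knave, B's statement "E and G are not the same type" should be false; it is.
C (knave): "D is a knave and B is a knight" — false. ✓
Since D is a knight, "exactly one of G and me is a knight" needs to be True, which holds.
Since E is a knave, "C is a knight exactly when F is a knight" needs to be false, which holds.
As a knight, F's statement "exactly one of A and D is a knight, or else A is a knight" should be True; it is.
As a knave, G's statement "F and B are both knights or both knaves" should be false; it is.

A is a knave, B is a knave, C is a knave, D is a knight, E is a knave, F is a knight, and G is a knave.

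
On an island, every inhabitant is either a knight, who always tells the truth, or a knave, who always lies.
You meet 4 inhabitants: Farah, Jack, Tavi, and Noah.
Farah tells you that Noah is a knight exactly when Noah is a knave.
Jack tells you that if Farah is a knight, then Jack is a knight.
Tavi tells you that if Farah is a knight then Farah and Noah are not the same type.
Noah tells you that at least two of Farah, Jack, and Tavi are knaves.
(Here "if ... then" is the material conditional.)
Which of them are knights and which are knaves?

Farah (knave): "Noah is a knight exactly when Noah is a knave" — False. ✓
Jack is a knight; "if Farah is a knight, then Jack is a knight" is True, as required.
Tavi is a knight; "if Farah is a knight then Farah and Noah are not the same type" is True, as required.
Noah is a knave; "at least two of Farah, Jack, and Tavi are knaves" is False, as required.

Farah is a knave, Jack is a knight, Tavi is a knight, and Noah is a knave.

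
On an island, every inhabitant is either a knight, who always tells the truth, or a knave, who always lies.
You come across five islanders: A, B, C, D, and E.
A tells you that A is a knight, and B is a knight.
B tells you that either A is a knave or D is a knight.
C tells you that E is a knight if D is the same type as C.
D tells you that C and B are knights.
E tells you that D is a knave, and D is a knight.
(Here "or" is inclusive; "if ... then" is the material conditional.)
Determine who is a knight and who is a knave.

A is a knave, and the claim "A is a knight, and B is a knight" is indeed False.
B is a knight, so "either A is a knave or D is a knight" must be true — and it is.
C (knave): "E is a knight if D is the same type as C" — False. ✓
D is a knave, and the claim "C and B are knights" is indeed False.
E is a knave; "D is a knave, and D is a knight" is False, as required.

A is a knave, B is a knight, C is a knave, D is a knave, and E is a knave.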